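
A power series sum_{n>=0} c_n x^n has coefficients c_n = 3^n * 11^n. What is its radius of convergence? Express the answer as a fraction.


By the root test (Cauchy-Hadamard), the radius is R = 1 / limsup_n |c_n|^(1/n).
Here |c_n|^(1/n) = (3^n * 11^n)^(1/n) = 3 * 11 = 33 for all n.
So R = 1/33 = 1/33.

1/33


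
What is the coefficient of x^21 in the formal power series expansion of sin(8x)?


The Maclaurin series is sin(t) = sum_{k>=0} (-1)^k t^(2k+1) / (2k+1)!, so substituting t = 8x, only odd powers of x are nonzero, with coefficient of x^(2k+1) equal to (-1)^k 8^(2k+1) / (2k+1)!.
Write 21 = 2*10 + 1, giving the coefficient (-1)^10 * 8^21 / 21! = 9223372036854775808/51090942171709440000 = 35184372088832/194896477400625.

35184372088832/194896477400625


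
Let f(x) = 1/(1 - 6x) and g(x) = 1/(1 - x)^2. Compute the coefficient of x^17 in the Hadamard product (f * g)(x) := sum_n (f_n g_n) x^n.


f has coefficients f_k = 6^k. For g = 1/(1 - x)^2 the coefficient is g_k = C(k + 1, 1) = k + 1. The Hadamard coefficient is (f * g)_k = 6^k * (k + 1).
For k = 17: 6^17 * 18 = 16926659444736 * 18 = 304679870005248.

304679870005248


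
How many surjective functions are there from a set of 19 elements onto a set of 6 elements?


By inclusion-exclusion on which target elements are missed, the number of surjections from an n-set onto a k-set is
surj(n, k) = sum_{j=0}^{k} (-1)^j C(k, j) (k - j)^n.
Equivalently surj(n, k) = k! * S(n, k), where S(n, k) is the Stirling number of the second kind.
For n = 19, k = 6:
S(19, 6) = 693081601779, so
surj = 6! * 693081601779 = 720 * 693081601779 = 499018753280880.

499018753280880


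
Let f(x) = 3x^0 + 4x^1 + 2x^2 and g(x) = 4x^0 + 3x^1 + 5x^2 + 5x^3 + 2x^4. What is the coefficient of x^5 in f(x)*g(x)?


Cauchy product at x^5:
4*2 + 2*5
= 18

18


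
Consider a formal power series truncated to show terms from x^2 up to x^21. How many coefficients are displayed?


From x^2 to x^21 inclusive, the count is 21 - 2 + 1 = 20.

20


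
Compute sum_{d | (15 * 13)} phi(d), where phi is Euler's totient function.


First, 15 * 13 = 195. One classical identity is sum_{d | n} phi(d) = n (each k in [1, n] has a unique gcd with n, and among the k's with gcd(k, n) = n/d there are phi(d) of them). So the sum equals 195. We also verify directly:
Divisors of 195: 1, 3, 5, 13, 15, 39, 65, 195.
phi values: 1, 2, 4, 12, 8, 24, 48, 96.
Sum = 195.

195


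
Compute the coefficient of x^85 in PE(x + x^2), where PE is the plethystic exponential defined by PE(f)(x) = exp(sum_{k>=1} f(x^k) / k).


With f(x) = x + x^2, the exponent is sum_{k>=1} (x^k + x^(2k)) / k = -ln(1 - x) - ln(1 - x^2). Exponentiating:
PE(x + x^2) = 1 / ((1 - x)(1 - x^2)).
This is the generating function for partitions of n into parts of size 1 or 2. The number of 2's can be any j in 0..42, and the rest are 1's, so
[x^85] = floor(85/2) + 1 = 43.

43


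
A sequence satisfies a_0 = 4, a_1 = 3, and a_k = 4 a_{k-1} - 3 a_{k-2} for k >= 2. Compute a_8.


The characteristic equation is t^2 - 4 t + 3 = 0, with roots r_1 = 3 and r_2 = 1 (so c_1 = r_1 + r_2, c_2 = -r_1 r_2 as required).
One can use the closed form a_n = A r_1^n + B r_2^n, but direct iteration is more reliable:
a_0 = 4, a_1 = 3, a_2 = 0, a_3 = -9, a_4 = -36, a_5 = -117, a_6 = -360, a_7 = -1089, a_8 = -3276.
So a_8 = -3276.

-3276


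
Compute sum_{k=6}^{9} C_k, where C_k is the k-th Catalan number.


C_6 through C_9: 132, 429, 1430, 4862
Sum = 132 + 429 + 1430 + 4862
= 6853

6853


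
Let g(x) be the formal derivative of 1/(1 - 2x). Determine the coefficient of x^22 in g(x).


Differentiate termwise: d/dx sum_{k>=0} 2^k x^k = sum_{k>=1} k 2^k x^(k-1) = sum_{j>=0} (j+1) 2^(j+1) x^j.
Equivalently, d/dx [1/(1 - 2x)] = 2/(1 - 2x)^2.
For j = 22: 23 * 2^23 = 23 * 8388608 = 192937984.

192937984


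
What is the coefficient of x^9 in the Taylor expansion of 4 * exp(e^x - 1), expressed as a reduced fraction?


exp(e^x - 1) = sum_{k>=0} Bell_k x^k / k!, where Bell_k is the k-th Bell number.
So the coefficient of x^9 is 4 * Bell_9 / 9!.
Computing: Bell_9 = 21147 and 9! = 362880, giving
4 * 21147/362880 = 1007/4320.

1007/4320


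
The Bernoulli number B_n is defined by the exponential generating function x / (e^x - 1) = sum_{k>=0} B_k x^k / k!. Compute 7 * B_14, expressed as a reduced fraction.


Bernoulli numbers can also be computed recursively via B_0 = 1 and sum_{j=0}^{m} C(m+1, j) B_j = 0 for m >= 1. Odd-index Bernoulli numbers vanish for k >= 3.
Computing B_14 = 7/6, so 7 * B_14 = 7 * 7/6 = 49/6.

49/6


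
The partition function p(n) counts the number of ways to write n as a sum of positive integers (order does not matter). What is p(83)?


Using the generating function prod_{k>=1} 1/(1-x^k), we compute p(83).
By dynamic programming over parts 1 through 83:
p(83) = 23338469

23338469


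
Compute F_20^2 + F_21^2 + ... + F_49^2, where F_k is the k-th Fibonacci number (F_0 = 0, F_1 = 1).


There is a standard identity sum_{k=0}^{N} F_k^2 = F_N * F_{N+1} (proved inductively from the telescoping relation F_k^2 = F_k F_{k+1} - F_{k-1} F_k). Then
sum_{k=20}^{49} F_k^2 = F_49 F_50 - F_19 F_20.
Computing: F_49 = 7778742049, F_50 = 12586269025, F_19 = 4181, F_20 = 6765.
Sum = 7778742049 * 12586269025 - 4181 * 6765 = 97905340104765447760.

97905340104765447760


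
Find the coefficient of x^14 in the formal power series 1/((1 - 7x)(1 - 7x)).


By partial fractions or Cauchy convolution:
The coefficient equals sum_{k=0}^{14} 7^k * 7^(14-k).
= 10173346092735

10173346092735


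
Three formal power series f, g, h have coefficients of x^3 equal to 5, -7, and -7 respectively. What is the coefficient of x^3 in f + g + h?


Series addition is componentwise:
5 + -7 + -7
= -9

-9


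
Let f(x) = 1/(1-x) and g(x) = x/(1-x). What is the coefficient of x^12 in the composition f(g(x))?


First simplify the composition: f(g(x)) = 1/(1 - x/(1-x)) = (1-x)/((1-x) - x) = (1-x)/(1-2x).
Now extract the coefficient. Write (1-x)/(1-2x) = 1/(1-2x) - x/(1-2x).
The coefficient of x^n in 1/(1-2x) is 2^n, and in x/(1-2x) is 2^(n-1) (for n >= 1).
So the coefficient of x^12 is 2^12 - 2^11 = 4096 - 2048 = 2048.

2048


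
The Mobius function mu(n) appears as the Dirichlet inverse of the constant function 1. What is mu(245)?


245 has a squared prime factor, so mu(245) = 0.
Factorization reveals a repeated prime.

0


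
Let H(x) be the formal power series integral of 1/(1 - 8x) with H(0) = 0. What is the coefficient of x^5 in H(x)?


1/(1 - 8x) = sum_{k>=0} 8^k x^k. Integrating termwise with H(0) = 0:
H(x) = sum_{k>=0} 8^k x^(k+1) / (k+1) = sum_{m>=1} 8^(m-1) x^m / m.
For m = 5: 8^4/5 = 4096/5 = 4096/5.

4096/5


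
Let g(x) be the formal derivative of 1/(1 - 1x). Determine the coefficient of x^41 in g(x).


Differentiate termwise: d/dx sum_{k>=0} 1^k x^k = sum_{k>=1} k 1^k x^(k-1) = sum_{j>=0} (j+1) 1^(j+1) x^j.
Equivalently, d/dx [1/(1 - 1x)] = 1/(1 - 1x)^2.
For j = 41: 42 * 1^42 = 42 * 1 = 42.

42


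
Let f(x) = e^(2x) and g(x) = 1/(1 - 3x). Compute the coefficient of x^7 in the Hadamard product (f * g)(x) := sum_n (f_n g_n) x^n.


Expanding: f_k = 2^k/k! (from e^(2x)) and g_k = 3^k (from 1/(1 - 3x)). So the Hadamard coefficient (f * g)_k = 2^k 3^k / k! = (6)^k / k!.
For k = 7: 6^7/7! = 279936/5040 = 1944/35.

1944/35


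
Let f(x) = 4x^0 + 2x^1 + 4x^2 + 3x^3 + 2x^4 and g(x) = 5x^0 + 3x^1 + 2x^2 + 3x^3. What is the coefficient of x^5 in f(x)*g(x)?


Cauchy product at x^5:
4*3 + 3*2 + 2*3
= 24

24


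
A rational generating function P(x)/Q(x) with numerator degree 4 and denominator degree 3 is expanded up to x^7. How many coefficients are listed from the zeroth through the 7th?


Expanding up to x^7 gives the coefficients for x^0, x^1, ..., x^7.
That is 7 + 1 = 8 coefficients in total.

8


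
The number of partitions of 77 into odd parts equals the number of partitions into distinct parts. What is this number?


Computing partitions of 77 into odd parts (1, 3, 5, ...):
Using the generating function prod_{k>=0} 1/(1-x^(2k+1)),
the count is 58499

58499


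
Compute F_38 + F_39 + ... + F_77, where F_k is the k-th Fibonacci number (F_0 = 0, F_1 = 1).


Use the identity sum_{k=0}^{N} F_k = F_{N+2} - 1 (which follows from F_{k+2} - F_{k+1} = F_k). Then
sum_{k=38}^{77} F_k = (F_{79} - 1) - (F_{39} - 1) = F_{79} - F_{39}.
Computing: F_{79} = 14472334024676221, F_{39} = 63245986, so
Sum = 14472334024676221 - 63245986 = 14472333961430235.

14472333961430235


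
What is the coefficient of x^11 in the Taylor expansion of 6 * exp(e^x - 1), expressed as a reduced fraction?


exp(e^x - 1) = sum_{k>=0} Bell_k x^k / k!, where Bell_k is the k-th Bell number.
So the coefficient of x^11 is 6 * Bell_11 / 11!.
Computing: Bell_11 = 678570 and 11! = 39916800, giving
6 * 678570/39916800 = 22619/221760.

22619/221760


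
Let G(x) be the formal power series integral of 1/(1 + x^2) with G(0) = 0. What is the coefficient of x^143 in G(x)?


1/(1 + x^2) = sum_{j>=0} (-1)^j x^(2j). Integrating termwise with G(0) = 0:
G(x) = sum_{j>=0} (-1)^j x^(2j+1) / (2j+1) = arctan(x).
Only odd powers are nonzero. For x^143 write 143 = 2*71 + 1, giving
(-1)^71 / 143 = -1/143 = -1/143.

-1/143


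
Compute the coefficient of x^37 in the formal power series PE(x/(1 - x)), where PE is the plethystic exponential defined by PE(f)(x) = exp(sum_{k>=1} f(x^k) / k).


For f(x) = x/(1 - x) we have
sum_{k>=1} f(x^k) / k = sum_{k>=1} (1/k) * x^k / (1 - x^k) = sum_{k, m >= 1} x^(k m) / k,
which after exponentiating simplifies to
PE(x/(1 - x)) = prod_{k>=1} 1 / (1 - x^k).
This is the generating function for the partition function p(n), so the coefficient of x^37 is p(37).
Computing p(37) by dynamic programming over parts 1, 2, ..., 37: p(37) = 21637.

21637


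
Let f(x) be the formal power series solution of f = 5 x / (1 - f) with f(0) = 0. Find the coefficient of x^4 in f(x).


Apply Lagrange inversion: f = 5 x * phi(f) with phi(t) = 1/(1 - t), so
[x^n] f = 5^n * (1/n) [t^(n-1)] phi(t)^n = 5^n * (1/n) [t^(n-1)] (1 - t)^(-n) = 5^n * (1/n) C(2n - 2, n - 1) = 5^n * C_{n-1}.
For n = 4: C_3 = C(6, 3) / 4 = 20/4 = 5.
With the 5^4 = 625 factor, the coefficient is 625 * 5 = 3125.

3125


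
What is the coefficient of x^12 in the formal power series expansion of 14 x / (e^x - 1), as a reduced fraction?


The exponential generating function for Bernoulli numbers is
x / (e^x - 1) = sum_{k>=0} B_k x^k / k!.
So the coefficient of x^12 in 14 x / (e^x - 1) is 14 B_12 / 12!.
Computing: B_12 = -691/2730, 12! = 479001600, giving
14 * -691/2730 / 479001600 = -691/93405312000.

-691/93405312000


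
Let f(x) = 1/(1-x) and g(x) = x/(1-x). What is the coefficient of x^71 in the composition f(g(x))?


First simplify the composition: f(g(x)) = 1/(1 - x/(1-x)) = (1-x)/((1-x) - x) = (1-x)/(1-2x).
Now extract the coefficient. Write (1-x)/(1-2x) = 1/(1-2x) - x/(1-2x).
The coefficient of x^n in 1/(1-2x) is 2^n, and in x/(1-2x) is 2^(n-1) (for n >= 1).
So the coefficient of x^71 is 2^71 - 2^70 = 2361183241434822606848 - 1180591620717411303424 = 1180591620717411303424.

1180591620717411303424


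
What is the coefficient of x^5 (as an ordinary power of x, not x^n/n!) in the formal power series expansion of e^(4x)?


The exponential series is e^y = sum_{k>=0} y^k / k!. Substituting y = 4x gives
e^(4x) = sum_{k>=0} 4^k x^k / k!.
So the coefficient of x^n is a^n/n! with a = 4, n = 5:
4^5 / 5! = 1024/120 = 128/15

128/15


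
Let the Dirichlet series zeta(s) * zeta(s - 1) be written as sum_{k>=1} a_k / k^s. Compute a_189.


Convolution gives a_k = sum_{d | k} d * 1 = sum_{d | k} d = sigma(k), the sum of positive divisors of k.
For k = 189, the divisors are 1, 3, 7, 9, 21, 27, 63, 189, so
sigma(189) = 1 + 3 + 7 + 9 + 21 + 27 + 63 + 189 = 320.

320


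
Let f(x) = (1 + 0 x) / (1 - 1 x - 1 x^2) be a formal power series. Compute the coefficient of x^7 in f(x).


Write f(x) = sum_{k>=0} a_k x^k. Multiplying both sides by 1 - 1 x - 1 x^2 gives
(1 - 1 x - 1 x^2) sum_{k>=0} a_k x^k = 1 + 0 x.
Matching coefficients:
 x^0: a_0 = 1
 x^1: a_1 - 1 a_0 = 0  =>  a_1 = 1*1 + 0 = 1
 x^k (k >= 2): a_k = 1 a_{k-1} + 1 a_{k-2}.
Iterating: a_2 = 2, a_3 = 3, a_4 = 5, a_5 = 8, a_6 = 13, a_7 = 21.
So the coefficient of x^7 is 21.

21


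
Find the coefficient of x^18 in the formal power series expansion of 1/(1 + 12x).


Write 1/(1 + c x) = 1/(1 - (-c) x) and apply the geometric-series identity
1/(1 - y) = sum_{k>=0} y^k to get 1/(1 + c x) = sum_{k>=0} (-c)^k x^k.
So the coefficient of x^k is (-c)^k = (-1)^k * c^k.
Here c = 12 and k = 18:
(-12)^18 = 1 * 26623333280885243904 = 26623333280885243904

26623333280885243904


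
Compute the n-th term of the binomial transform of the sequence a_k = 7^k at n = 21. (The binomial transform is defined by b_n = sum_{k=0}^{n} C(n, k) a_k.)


With a_k = 7^k, b_n = sum_{k=0}^{n} C(n, k) 7^k = (1 + 7)^n by the binomial theorem.
For n = 21: (1 + 7)^21 = 8^21 = 9223372036854775808.

9223372036854775808


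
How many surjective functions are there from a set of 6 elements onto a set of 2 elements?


By inclusion-exclusion on which target elements are missed, the number of surjections from an n-set onto a k-set is
surj(n, k) = sum_{j=0}^{k} (-1)^j C(k, j) (k - j)^n.
Equivalently surj(n, k) = k! * S(n, k), where S(n, k) is the Stirling number of the second kind.
For n = 6, k = 2:
S(6, 2) = 31, so
surj = 2! * 31 = 2 * 31 = 62.

62


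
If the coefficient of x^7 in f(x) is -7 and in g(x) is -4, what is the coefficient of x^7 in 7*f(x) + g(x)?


Scalar multiplication scales coefficients: 7 * -7 = -49.
Then add the g coefficient: -49 + -4
= -53

-53


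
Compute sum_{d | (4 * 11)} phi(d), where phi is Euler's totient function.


First, 4 * 11 = 44. One classical identity is sum_{d | n} phi(d) = n (each k in [1, n] has a unique gcd with n, and among the k's with gcd(k, n) = n/d there are phi(d) of them). So the sum equals 44. We also verify directly:
Divisors of 44: 1, 2, 4, 11, 22, 44.
phi values: 1, 1, 2, 10, 10, 20.
Sum = 44.

44


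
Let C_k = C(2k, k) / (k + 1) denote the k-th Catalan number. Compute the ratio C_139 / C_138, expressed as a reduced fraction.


Using C_k = (2k)! / (k! (k+1)!), the ratio C_{k+1}/C_k simplifies to
C_{k+1}/C_k = [(2k+2)! / ((k+1)! (k+2)!)] * [k! (k+1)! / (2k)!]
 = (2k+2)(2k+1) / ((k+1)(k+2)) = 2(2k+1) / (k+2).
For k = 138: 2(2*138 + 1) / (138 + 2) = 554/140 = 277/70.

277/70


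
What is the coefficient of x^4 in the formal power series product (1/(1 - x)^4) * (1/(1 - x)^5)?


Combine the factors: (1/(1 - x)^4) * (1/(1 - x)^5) = 1/(1 - x)^9.
Then use 1/(1 - x)^r = sum_{k>=0} C(k + r - 1, r - 1) x^k with r = 9 and k = 4:
C(12, 8) = 495.

495


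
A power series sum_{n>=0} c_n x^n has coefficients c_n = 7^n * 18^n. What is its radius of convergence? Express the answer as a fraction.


By the root test (Cauchy-Hadamard), the radius is R = 1 / limsup_n |c_n|^(1/n).
Here |c_n|^(1/n) = (7^n * 18^n)^(1/n) = 7 * 18 = 126 for all n.
So R = 1/126 = 1/126.

1/126


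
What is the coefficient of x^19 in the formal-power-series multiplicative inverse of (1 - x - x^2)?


Let the inverse be f(x) = sum_{k>=0} a_k x^k. From f(x) * (1 - x - x^2) = 1 and matching coefficients:
 x^0: a_0 = 1.
 x^1: a_1 - a_0 = 0, so a_1 = 1.
 x^k (k >= 2): a_k - a_{k-1} - a_{k-2} = 0, i.e. a_k = a_{k-1} + a_{k-2}.
This is the Fibonacci-type recurrence shifted so that a_0 = a_1 = 1.
Iterating: a_0=1, a_1=1, a_2=2, a_3=3, a_4=5, a_5=8, a_6=13, a_7=21, a_8=34, a_9=55, ...
a_19 = 6765.

6765


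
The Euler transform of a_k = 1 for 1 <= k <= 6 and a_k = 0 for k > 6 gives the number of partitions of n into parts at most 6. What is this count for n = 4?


Partitions of 4 into parts at most 6:
Using generating function (1-x)^(-1)(1-x^2)^(-1)...(1-x^6)^(-1),
the coefficient of x^4 = 5

5


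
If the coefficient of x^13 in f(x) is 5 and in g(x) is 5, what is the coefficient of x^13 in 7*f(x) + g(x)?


Scalar multiplication scales coefficients: 7 * 5 = 35.
Then add the g coefficient: 35 + 5
= 40

40


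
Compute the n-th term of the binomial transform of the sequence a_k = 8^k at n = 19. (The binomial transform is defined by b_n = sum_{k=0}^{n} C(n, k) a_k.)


With a_k = 8^k, b_n = sum_{k=0}^{n} C(n, k) 8^k = (1 + 8)^n by the binomial theorem.
For n = 19: (1 + 8)^19 = 9^19 = 1350851717672992089.

1350851717672992089


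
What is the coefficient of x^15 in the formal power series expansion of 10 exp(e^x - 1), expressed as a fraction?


exp(e^x - 1) is the exponential generating function for the Bell numbers Bell_k: exp(e^x - 1) = sum_{k>=0} Bell_k x^k / k!.
So the coefficient of x^15 in 10 exp(e^x - 1) is 10 Bell_15 / 15!.
Computing: Bell_15 = 1382958545 and 15! = 1307674368000, giving
10 * 1382958545/1307674368000 = 276591709/26153487360.

276591709/26153487360


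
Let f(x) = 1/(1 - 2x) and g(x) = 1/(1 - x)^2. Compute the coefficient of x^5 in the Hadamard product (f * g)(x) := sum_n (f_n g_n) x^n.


f has coefficients f_k = 2^k. For g = 1/(1 - x)^2 the coefficient is g_k = C(k + 1, 1) = k + 1. The Hadamard coefficient is (f * g)_k = 2^k * (k + 1).
For k = 5: 2^5 * 6 = 32 * 6 = 192.

192


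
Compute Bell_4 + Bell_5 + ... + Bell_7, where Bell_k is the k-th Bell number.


Recall Bell_k counts set partitions of a k-set (with Bell_0 = 1 by convention).
Bell_4 through Bell_7: 15, 52, 203, 877
Sum = 15 + 52 + 203 + 877 = 1147.

1147


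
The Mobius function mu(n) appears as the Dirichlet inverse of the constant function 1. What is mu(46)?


46 = 2 * 23 (all distinct primes).
mu(46) = (-1)^2 = 1

1


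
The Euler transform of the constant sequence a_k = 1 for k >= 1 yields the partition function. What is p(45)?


The Euler transform converts the sequence a_k = 1 into the number of integer partitions.
Using the recurrence or dynamic programming:
p(45) = 89134

89134


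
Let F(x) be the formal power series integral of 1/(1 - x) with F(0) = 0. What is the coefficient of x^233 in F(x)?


1/(1 - x) = sum_{k>=0} x^k. Integrating termwise and using F(0) = 0 gives
F(x) = sum_{k>=0} x^(k+1) / (k+1) = sum_{m>=1} x^m / m = -ln(1 - x).
So the coefficient of x^233 is 1/233 = 1/233.

1/233


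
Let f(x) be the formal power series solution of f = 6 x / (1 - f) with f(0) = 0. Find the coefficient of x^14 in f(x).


Apply Lagrange inversion: f = 6 x * phi(f) with phi(t) = 1/(1 - t), so
[x^n] f = 6^n * (1/n) [t^(n-1)] phi(t)^n = 6^n * (1/n) [t^(n-1)] (1 - t)^(-n) = 6^n * (1/n) C(2n - 2, n - 1) = 6^n * C_{n-1}.
For n = 14: C_13 = C(26, 13) / 14 = 10400600/14 = 742900.
With the 6^14 = 78364164096 factor, the coefficient is 78364164096 * 742900 = 58216737506918400.

58216737506918400


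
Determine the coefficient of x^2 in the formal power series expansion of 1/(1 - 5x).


The geometric series identity gives 1/(1 - c x) = sum_{k>=0} c^k x^k, so the coefficient of x^k is c^k.
Here c = 5 and k = 2.
Computing: 5^2 = 25

25


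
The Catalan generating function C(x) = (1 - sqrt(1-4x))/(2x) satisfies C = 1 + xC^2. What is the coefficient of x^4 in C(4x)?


Substituting x -> 4x scales the n-th coefficient by 4^n, so [x^4] C(4x) = 4^4 * C_4.
C_4 = C(2*4, 4)/(5) = 70/5 = 14.
So 4^4 * 14 = 256 * 14 = 3584.

3584


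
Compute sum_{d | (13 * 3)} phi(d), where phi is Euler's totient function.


First, 13 * 3 = 39. One classical identity is sum_{d | n} phi(d) = n (each k in [1, n] has a unique gcd with n, and among the k's with gcd(k, n) = n/d there are phi(d) of them). So the sum equals 39. We also verify directly:
Divisors of 39: 1, 3, 13, 39.
phi values: 1, 2, 12, 24.
Sum = 39.

39


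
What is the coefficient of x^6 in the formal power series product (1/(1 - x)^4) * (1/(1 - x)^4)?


Combine the factors: (1/(1 - x)^4) * (1/(1 - x)^4) = 1/(1 - x)^8.
Then use 1/(1 - x)^r = sum_{k>=0} C(k + r - 1, r - 1) x^k with r = 8 and k = 6:
C(13, 7) = 1716.

1716


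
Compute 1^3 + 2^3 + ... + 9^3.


This power sum has a closed form given by Faulhaber's formula
sum_{k=1}^{m} k^p = (1 / (p + 1)) * sum_{j=0}^{p} C(p + 1, j) B_j m^(p + 1 - j),
but for small m direct computation is fastest:
1 + 8 + 27 + 64 + 125 + 216 + 343 + 512 + 729 = 2025.

2025


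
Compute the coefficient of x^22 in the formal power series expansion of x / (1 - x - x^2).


Let f(x) = sum_{k>=0} a_k x^k. Multiplying f(x) * (1 - x - x^2) = x and matching coefficients gives a_0 = 0, a_1 = 1, and a_k = a_{k-1} + a_{k-2} for k >= 2. These are the Fibonacci numbers F_k.
Iterating from F_0 = 0, F_1 = 1:
F_0=0, F_1=1, F_2=1, F_3=2, F_4=3, F_5=5, F_6=8, F_7=13, F_8=21, F_9=34, ...
F_22 = 17711.

17711


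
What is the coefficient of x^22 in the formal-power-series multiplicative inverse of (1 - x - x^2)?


Let the inverse be f(x) = sum_{k>=0} a_k x^k. From f(x) * (1 - x - x^2) = 1 and matching coefficients:
 x^0: a_0 = 1.
 x^1: a_1 - a_0 = 0, so a_1 = 1.
 x^k (k >= 2): a_k - a_{k-1} - a_{k-2} = 0, i.e. a_k = a_{k-1} + a_{k-2}.
This is the Fibonacci-type recurrence shifted so that a_0 = a_1 = 1.
Iterating: a_0=1, a_1=1, a_2=2, a_3=3, a_4=5, a_5=8, a_6=13, a_7=21, a_8=34, a_9=55, ...
a_22 = 28657.

28657


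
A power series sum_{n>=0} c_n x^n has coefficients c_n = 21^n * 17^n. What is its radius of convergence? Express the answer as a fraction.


By the root test (Cauchy-Hadamard), the radius is R = 1 / limsup_n |c_n|^(1/n).
Here |c_n|^(1/n) = (21^n * 17^n)^(1/n) = 21 * 17 = 357 for all n.
So R = 1/357 = 1/357.

1/357


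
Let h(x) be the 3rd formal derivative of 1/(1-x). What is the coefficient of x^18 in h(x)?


Differentiating 3 times: d^3/dx^3 [1/(1-x)] = 3!/(1-x)^4.
The expansion 1/(1-x)^4 = sum_{k>=0} C(k+3, 3) x^k, so the coefficient of x^n in 3!/(1-x)^4 is 3! * C(n+3, 3).
For n = 18: 6 * C(21, 3) = 6 * 1330 = 7980

7980


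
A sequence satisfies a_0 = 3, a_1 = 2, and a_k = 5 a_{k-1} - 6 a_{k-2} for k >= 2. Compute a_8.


The characteristic equation is t^2 - 5 t + 6 = 0, with roots r_1 = 3 and r_2 = 2 (so c_1 = r_1 + r_2, c_2 = -r_1 r_2 as required).
One can use the closed form a_n = A r_1^n + B r_2^n, but direct iteration is more reliable:
a_0 = 3, a_1 = 2, a_2 = -8, a_3 = -52, a_4 = -212, a_5 = -748, a_6 = -2468, a_7 = -7852, a_8 = -24452.
So a_8 = -24452.

-24452


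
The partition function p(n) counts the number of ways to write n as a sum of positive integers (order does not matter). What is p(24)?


Using the generating function prod_{k>=1} 1/(1-x^k), we compute p(24).
By dynamic programming over parts 1 through 24:
p(24) = 1575

1575


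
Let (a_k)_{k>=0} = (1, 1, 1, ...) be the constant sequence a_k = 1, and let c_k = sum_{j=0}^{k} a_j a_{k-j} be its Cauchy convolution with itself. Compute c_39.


Since a_j = 1 for all j >= 0, the convolution sum becomes
c_k = sum_{j=0}^{k} 1 * 1 = 1 * (k + 1).
Equivalently, the generating function of (a_k) is 1/(1 - x) and its square is 1/(1 - x)^2 = sum_{k>=0} 1(k + 1) x^k.
For k = 39: 1 * 40 = 40.

40


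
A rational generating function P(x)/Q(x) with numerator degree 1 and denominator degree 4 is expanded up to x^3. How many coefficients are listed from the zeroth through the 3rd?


Expanding up to x^3 gives the coefficients for x^0, x^1, ..., x^3.
That is 3 + 1 = 4 coefficients in total.

4


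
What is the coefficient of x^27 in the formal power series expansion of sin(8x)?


The Maclaurin series is sin(t) = sum_{k>=0} (-1)^k t^(2k+1) / (2k+1)!, so substituting t = 8x, only odd powers of x are nonzero, with coefficient of x^(2k+1) equal to (-1)^k 8^(2k+1) / (2k+1)!.
Write 27 = 2*13 + 1, giving the coefficient (-1)^13 * 8^27 / 27! = -2417851639229258349412352/10888869450418352160768000000 = -288230376151711744/1298054391195577640625.

-288230376151711744/1298054391195577640625


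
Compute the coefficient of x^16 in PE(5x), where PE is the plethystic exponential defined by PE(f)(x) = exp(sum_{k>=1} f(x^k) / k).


With f(x) = 5x, the exponent is sum_{k>=1} 5 x^k / k = 5 * (-ln(1 - x)). Exponentiating:
PE(5x) = exp(-5 ln(1 - x)) = 1/(1 - x)^5.
By the negative binomial expansion, [x^n] 1/(1 - x)^5 = C(n + 4, 4).
For n = 16: C(20, 4) = 4845.

4845


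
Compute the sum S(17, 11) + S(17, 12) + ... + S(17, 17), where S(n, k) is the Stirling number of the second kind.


By definition, S(n, k) counts partitions of an n-set into exactly k nonempty blocks.
Computing row n = 17 for k = 11..17:
S(17, k): 512060978, 62022324, 4910178, 249900, 7820, 136, 1
Sum = 579251337.

579251337


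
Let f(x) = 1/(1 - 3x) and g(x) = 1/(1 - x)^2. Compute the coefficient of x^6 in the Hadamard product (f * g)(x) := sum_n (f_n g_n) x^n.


f has coefficients f_k = 3^k. For g = 1/(1 - x)^2 the coefficient is g_k = C(k + 1, 1) = k + 1. The Hadamard coefficient is (f * g)_k = 3^k * (k + 1).
For k = 6: 3^6 * 7 = 729 * 7 = 5103.

5103


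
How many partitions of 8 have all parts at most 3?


Using the generating function (1-x)^(-1)(1-x^2)^(-1)(1-x^3)^(-1),
the coefficient of x^8 counts these restricted partitions.
Result = 10

10


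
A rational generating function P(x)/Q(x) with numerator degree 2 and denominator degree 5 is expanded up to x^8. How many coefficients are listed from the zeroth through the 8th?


Expanding up to x^8 gives the coefficients for x^0, x^1, ..., x^8.
That is 8 + 1 = 9 coefficients in total.

9


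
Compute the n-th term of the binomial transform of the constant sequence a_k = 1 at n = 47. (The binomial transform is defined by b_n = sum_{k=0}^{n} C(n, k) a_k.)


With a_k = 1 for all k, b_n = sum_{k=0}^{n} C(n, k) = 2^n by the binomial theorem.
For n = 47: 2^47 = 140737488355328.

140737488355328


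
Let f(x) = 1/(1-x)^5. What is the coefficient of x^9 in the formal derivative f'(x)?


Differentiate: d/dx [ 1/(1-x)^r ] = r / (1-x)^(r+1).
Here r = 5, so f'(x) = 5 / (1-x)^6.
The expansion of 1/(1-x)^(r+1) has coefficient of x^n equal to C(n+r, r).
So the coefficient of x^9 in f'(x) is
5 * C(14, 5) = 5 * 2002 = 10010

10010


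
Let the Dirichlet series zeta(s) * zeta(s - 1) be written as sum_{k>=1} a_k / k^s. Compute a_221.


Convolution gives a_k = sum_{d | k} d * 1 = sum_{d | k} d = sigma(k), the sum of positive divisors of k.
For k = 221, the divisors are 1, 13, 17, 221, so
sigma(221) = 1 + 13 + 17 + 221 = 252.

252


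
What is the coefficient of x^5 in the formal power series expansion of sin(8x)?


The Maclaurin series is sin(t) = sum_{k>=0} (-1)^k t^(2k+1) / (2k+1)!, so substituting t = 8x, only odd powers of x are nonzero, with coefficient of x^(2k+1) equal to (-1)^k 8^(2k+1) / (2k+1)!.
Write 5 = 2*2 + 1, giving the coefficient (-1)^2 * 8^5 / 5! = 32768/120 = 4096/15.

4096/15


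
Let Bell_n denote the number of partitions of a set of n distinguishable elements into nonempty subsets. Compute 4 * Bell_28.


Bell_28 can be computed from the Bell triangle or from Dobinski's identity Bell_n = (1/e) * sum_{k>=0} k^n / k!.
Computing Bell_28 = 6160539404599934652455.
Then 4 * 6160539404599934652455 = 24642157618399738609820.

24642157618399738609820


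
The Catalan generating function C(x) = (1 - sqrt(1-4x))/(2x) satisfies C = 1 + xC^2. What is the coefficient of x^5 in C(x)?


Substituting x -> x scales the n-th coefficient by 1, so [x^5] C(x) = C_5.
C_5 = C(2*5, 5)/(6) = 252/6 = 42.
= 42.

42


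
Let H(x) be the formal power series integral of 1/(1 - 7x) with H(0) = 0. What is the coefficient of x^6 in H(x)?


1/(1 - 7x) = sum_{k>=0} 7^k x^k. Integrating termwise with H(0) = 0:
H(x) = sum_{k>=0} 7^k x^(k+1) / (k+1) = sum_{m>=1} 7^(m-1) x^m / m.
For m = 6: 7^5/6 = 16807/6 = 16807/6.

16807/6


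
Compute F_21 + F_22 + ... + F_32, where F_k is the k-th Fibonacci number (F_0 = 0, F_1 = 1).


Use the identity sum_{k=0}^{N} F_k = F_{N+2} - 1 (which follows from F_{k+2} - F_{k+1} = F_k). Then
sum_{k=21}^{32} F_k = (F_{34} - 1) - (F_{22} - 1) = F_{34} - F_{22}.
Computing: F_{34} = 5702887, F_{22} = 17711, so
Sum = 5702887 - 17711 = 5685176.

5685176


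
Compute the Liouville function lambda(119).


The Liouville function is lambda(k) = (-1)^Omega(k), where Omega(k) counts the prime factors of k with multiplicity.
Factoring: 119 = 7 * 17, so Omega(119) = 2.
lambda(119) = (-1)^2 = 1.

1


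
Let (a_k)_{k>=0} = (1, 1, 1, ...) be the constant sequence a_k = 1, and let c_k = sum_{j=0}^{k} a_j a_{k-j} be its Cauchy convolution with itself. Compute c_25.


Since a_j = 1 for all j >= 0, the convolution sum becomes
c_k = sum_{j=0}^{k} 1 * 1 = 1 * (k + 1).
Equivalently, the generating function of (a_k) is 1/(1 - x) and its square is 1/(1 - x)^2 = sum_{k>=0} 1(k + 1) x^k.
For k = 25: 1 * 26 = 26.

26


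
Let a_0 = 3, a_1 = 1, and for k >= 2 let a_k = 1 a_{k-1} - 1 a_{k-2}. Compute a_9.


Iterating the recurrence forward:
a_0 = 3
a_1 = 1
a_2 = 1*1 - 1*3 = -2
a_3 = 1*-2 - 1*1 = -3
a_4 = 1*-3 - 1*-2 = -1
a_5 = 1*-1 - 1*-3 = 2
a_6 = 1*2 - 1*-1 = 3
a_7 = 1*3 - 1*2 = 1
a_8 = 1*1 - 1*3 = -2
a_9 = 1*-2 - 1*1 = -3
So a_9 = -3.

-3


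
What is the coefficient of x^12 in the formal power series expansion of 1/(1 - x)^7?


The expansion 1/(1 - x)^r = sum_{k>=0} C(k + r - 1, r - 1) x^k follows from the multiset / negative-binomial theorem (or from repeated differentiation of the geometric series).
For r = 7 and k = 12:
C(18, 6) = 6402373705728000 / (720 * 479001600) = 18564.

18564


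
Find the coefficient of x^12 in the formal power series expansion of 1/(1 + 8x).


Write 1/(1 + c x) = 1/(1 - (-c) x) and apply the geometric-series identity
1/(1 - y) = sum_{k>=0} y^k to get 1/(1 + c x) = sum_{k>=0} (-c)^k x^k.
So the coefficient of x^k is (-c)^k = (-1)^k * c^k.
Here c = 8 and k = 12:
(-8)^12 = 1 * 68719476736 = 68719476736

68719476736


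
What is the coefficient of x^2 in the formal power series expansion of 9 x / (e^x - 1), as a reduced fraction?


The exponential generating function for Bernoulli numbers is
x / (e^x - 1) = sum_{k>=0} B_k x^k / k!.
So the coefficient of x^2 in 9 x / (e^x - 1) is 9 B_2 / 2!.
Computing: B_2 = 1/6, 2! = 2, giving
9 * 1/6 / 2 = 3/4.

3/4


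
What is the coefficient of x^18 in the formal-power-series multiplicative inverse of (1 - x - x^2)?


Let the inverse be f(x) = sum_{k>=0} a_k x^k. From f(x) * (1 - x - x^2) = 1 and matching coefficients:
 x^0: a_0 = 1.
 x^1: a_1 - a_0 = 0, so a_1 = 1.
 x^k (k >= 2): a_k - a_{k-1} - a_{k-2} = 0, i.e. a_k = a_{k-1} + a_{k-2}.
This is the Fibonacci-type recurrence shifted so that a_0 = a_1 = 1.
Iterating: a_0=1, a_1=1, a_2=2, a_3=3, a_4=5, a_5=8, a_6=13, a_7=21, a_8=34, a_9=55, ...
a_18 = 4181.

4181


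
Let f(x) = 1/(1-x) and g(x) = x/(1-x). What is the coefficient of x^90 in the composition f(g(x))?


First simplify the composition: f(g(x)) = 1/(1 - x/(1-x)) = (1-x)/((1-x) - x) = (1-x)/(1-2x).
Now extract the coefficient. Write (1-x)/(1-2x) = 1/(1-2x) - x/(1-2x).
The coefficient of x^n in 1/(1-2x) is 2^n, and in x/(1-2x) is 2^(n-1) (for n >= 1).
So the coefficient of x^90 is 2^90 - 2^89 = 1237940039285380274899124224 - 618970019642690137449562112 = 618970019642690137449562112.

618970019642690137449562112


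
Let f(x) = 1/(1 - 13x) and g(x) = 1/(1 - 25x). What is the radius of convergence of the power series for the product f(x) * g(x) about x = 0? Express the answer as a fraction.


The radius of 1/(1 - 13x) is 1/13 (nearest singularity at x = 1/13), and the radius of 1/(1 - 25x) is 1/25.
The product f(x)*g(x) = 1/((1 - 13x)(1 - 25x)) has singularities at both 1/13 and 1/25, so its radius of convergence is the distance to the nearest one:
min(1/13, 1/25) = 1/25.

1/25


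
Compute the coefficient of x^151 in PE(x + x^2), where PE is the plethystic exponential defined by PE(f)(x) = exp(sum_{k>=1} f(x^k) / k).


With f(x) = x + x^2, the exponent is sum_{k>=1} (x^k + x^(2k)) / k = -ln(1 - x) - ln(1 - x^2). Exponentiating:
PE(x + x^2) = 1 / ((1 - x)(1 - x^2)).
This is the generating function for partitions of n into parts of size 1 or 2. The number of 2's can be any j in 0..75, and the rest are 1's, so
[x^151] = floor(151/2) + 1 = 76.

76


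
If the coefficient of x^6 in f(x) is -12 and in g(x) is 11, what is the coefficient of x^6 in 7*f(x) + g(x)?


Scalar multiplication scales coefficients: 7 * -12 = -84.
Then add the g coefficient: -84 + 11
= -73

-73


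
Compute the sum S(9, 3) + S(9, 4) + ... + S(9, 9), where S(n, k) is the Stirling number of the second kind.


By definition, S(n, k) counts partitions of an n-set into exactly k nonempty blocks.
Computing row n = 9 for k = 3..9:
S(9, k): 3025, 7770, 6951, 2646, 462, 36, 1
Sum = 20891.

20891


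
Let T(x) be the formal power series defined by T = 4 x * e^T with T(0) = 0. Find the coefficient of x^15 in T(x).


Apply the Lagrange inversion formula: if T = 4 x * phi(T) with phi(t) = e^t, then
[x^n] T = 4^n * (1/n) [t^(n-1)] phi(t)^n = 4^n * (1/n) [t^(n-1)] e^(n t) = 4^n * (1/n) * n^(n-1) / (n-1)! = 4^n * n^(n-1) / n!.
When c = 1 this is the Cayley count of rooted labeled trees on n vertices, divided by n!.
For n = 15: 4^15 * 15^14 / 15! = 1073741824 * 29192926025390625/1307674368000 = 167961600000000000/7007.

167961600000000000/7007


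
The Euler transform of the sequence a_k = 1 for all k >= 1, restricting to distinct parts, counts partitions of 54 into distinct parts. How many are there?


Partitions of 54 into distinct parts can be computed via generating function.
Product (1+x)(1+x^2)(1+x^3)...
The coefficient of x^54 = 5718

5718


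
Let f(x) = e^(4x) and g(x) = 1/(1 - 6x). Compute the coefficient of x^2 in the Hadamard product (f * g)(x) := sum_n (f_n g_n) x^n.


Expanding: f_k = 4^k/k! (from e^(4x)) and g_k = 6^k (from 1/(1 - 6x)). So the Hadamard coefficient (f * g)_k = 4^k 6^k / k! = (24)^k / k!.
For k = 2: 24^2/2! = 576/2 = 288.

288


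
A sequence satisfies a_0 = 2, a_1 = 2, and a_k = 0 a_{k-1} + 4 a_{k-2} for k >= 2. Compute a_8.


The characteristic equation is t^2 - 0 t - 4 = 0, with roots r_1 = 2 and r_2 = -2 (so c_1 = r_1 + r_2, c_2 = -r_1 r_2 as required).
One can use the closed form a_n = A r_1^n + B r_2^n, but direct iteration is more reliable:
a_0 = 2, a_1 = 2, a_2 = 8, a_3 = 8, a_4 = 32, a_5 = 32, a_6 = 128, a_7 = 128, a_8 = 512.
So a_8 = 512.

512


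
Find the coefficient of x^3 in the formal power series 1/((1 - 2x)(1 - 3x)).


By partial fractions or Cauchy convolution:
The coefficient equals sum_{k=0}^{3} 2^k * 3^(3-k).
= 65

65


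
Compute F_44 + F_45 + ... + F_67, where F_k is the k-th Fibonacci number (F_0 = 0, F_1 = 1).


Use the identity sum_{k=0}^{N} F_k = F_{N+2} - 1 (which follows from F_{k+2} - F_{k+1} = F_k). Then
sum_{k=44}^{67} F_k = (F_{69} - 1) - (F_{45} - 1) = F_{69} - F_{45}.
Computing: F_{69} = 117669030460994, F_{45} = 1134903170, so
Sum = 117669030460994 - 1134903170 = 117667895557824.

117667895557824


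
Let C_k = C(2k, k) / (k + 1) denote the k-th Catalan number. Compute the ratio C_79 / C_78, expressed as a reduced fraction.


Using C_k = (2k)! / (k! (k+1)!), the ratio C_{k+1}/C_k simplifies to
C_{k+1}/C_k = [(2k+2)! / ((k+1)! (k+2)!)] * [k! (k+1)! / (2k)!]
 = (2k+2)(2k+1) / ((k+1)(k+2)) = 2(2k+1) / (k+2).
For k = 78: 2(2*78 + 1) / (78 + 2) = 314/80 = 157/40.

157/40


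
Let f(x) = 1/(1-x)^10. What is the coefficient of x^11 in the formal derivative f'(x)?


Differentiate: d/dx [ 1/(1-x)^r ] = r / (1-x)^(r+1).
Here r = 10, so f'(x) = 10 / (1-x)^11.
The expansion of 1/(1-x)^(r+1) has coefficient of x^n equal to C(n+r, r).
So the coefficient of x^11 in f'(x) is
10 * C(21, 10) = 10 * 352716 = 3527160

3527160


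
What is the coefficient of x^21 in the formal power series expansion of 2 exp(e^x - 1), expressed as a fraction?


exp(e^x - 1) is the exponential generating function for the Bell numbers Bell_k: exp(e^x - 1) = sum_{k>=0} Bell_k x^k / k!.
So the coefficient of x^21 in 2 exp(e^x - 1) is 2 Bell_21 / 21!.
Computing: Bell_21 = 474869816156751 and 21! = 51090942171709440000, giving
2 * 474869816156751/51090942171709440000 = 158289938718917/8515157028618240000.

158289938718917/8515157028618240000


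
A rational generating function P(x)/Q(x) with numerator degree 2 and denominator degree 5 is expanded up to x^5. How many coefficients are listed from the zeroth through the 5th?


Expanding up to x^5 gives the coefficients for x^0, x^1, ..., x^5.
That is 5 + 1 = 6 coefficients in total.

6


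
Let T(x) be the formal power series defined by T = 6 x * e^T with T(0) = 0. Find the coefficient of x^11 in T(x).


Apply the Lagrange inversion formula: if T = 6 x * phi(T) with phi(t) = e^t, then
[x^n] T = 6^n * (1/n) [t^(n-1)] phi(t)^n = 6^n * (1/n) [t^(n-1)] e^(n t) = 6^n * (1/n) * n^(n-1) / (n-1)! = 6^n * n^(n-1) / n!.
When c = 1 this is the Cayley count of rooted labeled trees on n vertices, divided by n!.
For n = 11: 6^11 * 11^10 / 11! = 362797056 * 25937424601/39916800 = 41254652801736/175.

41254652801736/175


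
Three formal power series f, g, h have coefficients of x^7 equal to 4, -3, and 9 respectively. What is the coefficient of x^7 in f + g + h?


Series addition is componentwise:
4 + -3 + 9
= 10

10


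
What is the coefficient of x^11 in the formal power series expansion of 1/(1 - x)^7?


The expansion 1/(1 - x)^r = sum_{k>=0} C(k + r - 1, r - 1) x^k follows from the multiset / negative-binomial theorem (or from repeated differentiation of the geometric series).
For r = 7 and k = 11:
C(17, 6) = 355687428096000 / (720 * 39916800) = 12376.

12376


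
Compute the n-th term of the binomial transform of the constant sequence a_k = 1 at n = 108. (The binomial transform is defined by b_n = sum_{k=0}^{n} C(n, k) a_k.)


With a_k = 1 for all k, b_n = sum_{k=0}^{n} C(n, k) = 2^n by the binomial theorem.
For n = 108: 2^108 = 324518553658426726783156020576256.

324518553658426726783156020576256


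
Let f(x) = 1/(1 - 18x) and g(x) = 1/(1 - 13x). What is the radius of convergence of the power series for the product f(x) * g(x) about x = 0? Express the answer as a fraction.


The radius of 1/(1 - 18x) is 1/18 (nearest singularity at x = 1/18), and the radius of 1/(1 - 13x) is 1/13.
The product f(x)*g(x) = 1/((1 - 18x)(1 - 13x)) has singularities at both 1/18 and 1/13, so its radius of convergence is the distance to the nearest one:
min(1/18, 1/13) = 1/18.

1/18


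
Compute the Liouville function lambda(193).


The Liouville function is lambda(k) = (-1)^Omega(k), where Omega(k) counts the prime factors of k with multiplicity.
Factoring: 193 = 193, so Omega(193) = 1.
lambda(193) = (-1)^1 = -1.

-1


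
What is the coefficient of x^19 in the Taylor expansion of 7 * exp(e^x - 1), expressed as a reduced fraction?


exp(e^x - 1) = sum_{k>=0} Bell_k x^k / k!, where Bell_k is the k-th Bell number.
So the coefficient of x^19 is 7 * Bell_19 / 19!.
Computing: Bell_19 = 5832742205057 and 19! = 121645100408832000, giving
7 * 5832742205057/121645100408832000 = 5832742205057/17377871486976000.

5832742205057/17377871486976000


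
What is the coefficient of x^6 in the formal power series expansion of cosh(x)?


The Maclaurin series is cosh(t) = sum_{m>=0} t^(2m) / (2m)!, so substituting t = x, only even powers of x are nonzero, with coefficient of x^(2m) equal to 1 / (2m)!.
For x^6 the coefficient is 1/6! = 1/720 = 1/720.

1/720


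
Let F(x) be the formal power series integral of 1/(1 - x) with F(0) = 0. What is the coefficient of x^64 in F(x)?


1/(1 - x) = sum_{k>=0} x^k. Integrating termwise and using F(0) = 0 gives
F(x) = sum_{k>=0} x^(k+1) / (k+1) = sum_{m>=1} x^m / m = -ln(1 - x).
So the coefficient of x^64 is 1/64 = 1/64.

1/64


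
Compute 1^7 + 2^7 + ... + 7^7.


This power sum has a closed form given by Faulhaber's formula
sum_{k=1}^{m} k^p = (1 / (p + 1)) * sum_{j=0}^{p} C(p + 1, j) B_j m^(p + 1 - j),
but for small m direct computation is fastest:
1 + 128 + 2187 + 16384 + 78125 + 279936 + 823543 = 1200304.

1200304


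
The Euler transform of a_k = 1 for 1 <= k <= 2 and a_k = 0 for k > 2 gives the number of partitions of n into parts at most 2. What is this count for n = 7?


Partitions of 7 into parts at most 2:
Using generating function (1-x)^(-1)(1-x^2)^(-1),
the coefficient of x^7 = 4

4
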